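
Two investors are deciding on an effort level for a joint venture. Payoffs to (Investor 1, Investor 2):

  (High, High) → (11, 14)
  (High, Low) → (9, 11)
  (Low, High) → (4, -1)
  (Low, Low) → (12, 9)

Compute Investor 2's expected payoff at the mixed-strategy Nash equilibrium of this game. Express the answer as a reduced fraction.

Investor 1 mixes with probability p on High, chosen so Investor 2 is indifferent: 14p + (-1)(1−p) = 11p + 9(1−p) gives p = 10/13.
Investor 2's expected payoff is 14·10/13 + (-1)·3/13 = 137/13.

137/13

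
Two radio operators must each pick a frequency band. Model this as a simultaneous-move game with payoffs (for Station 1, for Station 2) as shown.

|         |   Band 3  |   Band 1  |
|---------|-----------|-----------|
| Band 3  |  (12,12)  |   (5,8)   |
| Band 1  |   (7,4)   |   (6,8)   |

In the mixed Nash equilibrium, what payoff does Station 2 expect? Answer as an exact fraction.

8

Station 1 mixes with probability p on Band 3, chosen so Station 2 is indifferent: 12p + 4(1−p) = 8p + 8(1−p) gives p = 1/2.
Station 2's expected payoff is 12·1/2 + 4·1/2 = 8.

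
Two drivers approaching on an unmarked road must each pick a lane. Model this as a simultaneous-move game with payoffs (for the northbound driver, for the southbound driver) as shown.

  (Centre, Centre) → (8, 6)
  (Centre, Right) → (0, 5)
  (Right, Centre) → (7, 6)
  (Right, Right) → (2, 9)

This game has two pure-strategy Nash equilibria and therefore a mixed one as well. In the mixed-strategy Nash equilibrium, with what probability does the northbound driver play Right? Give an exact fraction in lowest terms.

The northbound driver's mix p on Centre must make the southbound driver indifferent between Centre and Right.
The southbound driver's payoff from Centre: 6p + 6(1−p). From Right: 5p + 9(1−p).
Set equal: 1p = 3(1−p) → p = 3/4.
Probability on Right is 1 − 3/4 = 1/4.

1/4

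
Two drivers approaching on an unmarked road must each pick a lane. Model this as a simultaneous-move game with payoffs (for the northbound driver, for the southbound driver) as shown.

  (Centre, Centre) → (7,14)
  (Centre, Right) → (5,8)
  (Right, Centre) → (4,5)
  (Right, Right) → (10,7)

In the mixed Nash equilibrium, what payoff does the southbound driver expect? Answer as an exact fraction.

29/4

The northbound driver mixes with probability p on Centre, chosen so the southbound driver is indifferent: 14p + 5(1−p) = 8p + 7(1−p) gives p = 1/4.
The southbound driver's expected payoff is 14·1/4 + 5·3/4 = 29/4.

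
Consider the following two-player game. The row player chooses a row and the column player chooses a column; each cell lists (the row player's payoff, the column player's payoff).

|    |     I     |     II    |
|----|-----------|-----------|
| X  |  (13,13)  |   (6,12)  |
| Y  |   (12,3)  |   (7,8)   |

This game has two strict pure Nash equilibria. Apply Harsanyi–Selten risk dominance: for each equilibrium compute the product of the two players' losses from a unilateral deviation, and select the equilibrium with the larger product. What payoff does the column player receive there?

At (X, I): the row player loses 13 − 12 = 1 by deviating; the column player loses 13 − 12 = 1. Product = 1·1 = 1.
At (Y, II): the row player loses 7 − 6 = 1 by deviating; the column player loses 8 − 3 = 5. Product = 1·5 = 5.
5 > 1, so (Y, II) is risk-dominant. The column player's payoff there is 8.

8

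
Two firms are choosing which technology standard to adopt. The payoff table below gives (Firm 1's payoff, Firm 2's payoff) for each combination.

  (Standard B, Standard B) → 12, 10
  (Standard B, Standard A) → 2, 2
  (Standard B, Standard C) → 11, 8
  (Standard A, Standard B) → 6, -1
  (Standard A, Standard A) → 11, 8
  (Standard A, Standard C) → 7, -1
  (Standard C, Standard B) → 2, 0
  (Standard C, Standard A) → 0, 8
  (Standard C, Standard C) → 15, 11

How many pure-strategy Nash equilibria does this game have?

Both Standard B: Firm 1 gets 12 (best alternative 6); Firm 2 gets 10 (best alternative 8). Neither deviates — NE.
Both Standard A: Firm 1 gets 11 (best alternative 2); Firm 2 gets 8 (best alternative -1). Neither deviates — NE.
Both Standard C: Firm 1 gets 15 (best alternative 11); Firm 2 gets 11 (best alternative 8). Neither deviates — NE.
(Standard A, Standard B) is not a NE: Firm 1 would switch to Standard B (12 > 6).
No other cell survives both best-response checks, so there are 3 pure NE.

3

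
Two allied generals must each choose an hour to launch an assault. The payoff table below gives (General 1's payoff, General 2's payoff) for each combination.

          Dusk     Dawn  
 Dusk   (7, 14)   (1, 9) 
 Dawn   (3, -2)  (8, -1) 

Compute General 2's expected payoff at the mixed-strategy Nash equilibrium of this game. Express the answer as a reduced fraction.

2/3

General 1 mixes with probability p on Dusk, chosen so General 2 is indifferent: 14p + (-2)(1−p) = 9p + (-1)(1−p) gives p = 1/6.
General 2's expected payoff is 14·1/6 + (-2)·5/6 = 2/3.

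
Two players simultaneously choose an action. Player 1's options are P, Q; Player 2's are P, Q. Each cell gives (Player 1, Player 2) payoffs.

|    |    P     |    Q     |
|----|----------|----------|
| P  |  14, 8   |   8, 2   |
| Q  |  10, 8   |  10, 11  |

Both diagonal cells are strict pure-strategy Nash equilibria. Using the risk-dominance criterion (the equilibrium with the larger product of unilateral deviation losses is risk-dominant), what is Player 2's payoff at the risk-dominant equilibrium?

At both P: Player 1 loses 14 − 10 = 4 by deviating; Player 2 loses 8 − 2 = 6. Product = 4·6 = 24.
At both Q: Player 1 loses 10 − 8 = 2 by deviating; Player 2 loses 11 − 8 = 3. Product = 2·3 = 6.
24 > 6, so both P is risk-dominant. Player 2's payoff there is 8.

8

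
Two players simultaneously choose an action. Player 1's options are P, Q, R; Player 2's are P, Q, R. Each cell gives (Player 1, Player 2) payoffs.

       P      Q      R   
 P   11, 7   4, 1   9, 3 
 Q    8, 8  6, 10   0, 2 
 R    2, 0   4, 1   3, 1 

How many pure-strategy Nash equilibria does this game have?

Both P: Player 1 gets 11 (best alternative 8); Player 2 gets 7 (best alternative 3). Neither deviates — NE.
Both Q: Player 1 gets 6 (best alternative 4); Player 2 gets 10 (best alternative 8). Neither deviates — NE.
Both R is not a NE: Player 1 would switch to P (9 > 3).
No other cell survives both best-response checks, so there are 2 pure NE.

2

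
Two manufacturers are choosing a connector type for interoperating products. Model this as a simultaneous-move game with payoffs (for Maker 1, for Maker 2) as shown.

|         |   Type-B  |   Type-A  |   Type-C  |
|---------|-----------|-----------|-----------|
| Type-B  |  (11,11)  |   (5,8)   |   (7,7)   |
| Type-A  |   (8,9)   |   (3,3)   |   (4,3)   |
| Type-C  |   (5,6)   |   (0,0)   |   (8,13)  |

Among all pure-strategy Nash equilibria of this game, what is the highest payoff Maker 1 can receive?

Both Type-B is a pure NE (Maker 1: 11 ≥ 8; Maker 2: 11 ≥ 8). Maker 1 gets 11.
Both Type-C is a pure NE (Maker 1: 8 ≥ 7; Maker 2: 13 ≥ 6). Maker 1 gets 8.
Every other cell has a profitable deviation for at least one player. Highest of {11, 8} is 11.

11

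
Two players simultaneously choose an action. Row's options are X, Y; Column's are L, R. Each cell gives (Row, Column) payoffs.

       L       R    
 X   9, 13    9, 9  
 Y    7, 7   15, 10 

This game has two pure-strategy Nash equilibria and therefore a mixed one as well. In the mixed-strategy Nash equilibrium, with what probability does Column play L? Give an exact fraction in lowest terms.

Column's mix q on L must make Row indifferent between X and Y.
Row's payoff from X: 9q + 9(1−q). From Y: 7q + 15(1−q).
Set equal: 2q = 6(1−q) → q = 6/8 = 3/4.

3/4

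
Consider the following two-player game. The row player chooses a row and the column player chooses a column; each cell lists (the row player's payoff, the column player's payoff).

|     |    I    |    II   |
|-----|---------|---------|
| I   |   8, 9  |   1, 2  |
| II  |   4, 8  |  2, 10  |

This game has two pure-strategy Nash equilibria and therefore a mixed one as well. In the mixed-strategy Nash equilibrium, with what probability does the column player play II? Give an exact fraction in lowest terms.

4/5

The column player's mix q on I must make the row player indifferent between I and II.
The row player's payoff from I: 8q + 1(1−q). From II: 4q + 2(1−q).
Set equal: 4q = 1(1−q) → q = 1/5.
Probability on II is 1 − 1/5 = 4/5.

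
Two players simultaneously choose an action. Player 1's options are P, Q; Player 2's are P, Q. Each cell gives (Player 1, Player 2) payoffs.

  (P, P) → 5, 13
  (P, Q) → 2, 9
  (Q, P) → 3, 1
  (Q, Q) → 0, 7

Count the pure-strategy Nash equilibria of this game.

Both P: Player 1 gets 5 (best alternative 3); Player 2 gets 13 (best alternative 9). Neither deviates — NE.
Both Q is not a NE: Player 1 would switch to P (2 > 0).
No other cell survives both best-response checks, so there is 1 pure NE.

1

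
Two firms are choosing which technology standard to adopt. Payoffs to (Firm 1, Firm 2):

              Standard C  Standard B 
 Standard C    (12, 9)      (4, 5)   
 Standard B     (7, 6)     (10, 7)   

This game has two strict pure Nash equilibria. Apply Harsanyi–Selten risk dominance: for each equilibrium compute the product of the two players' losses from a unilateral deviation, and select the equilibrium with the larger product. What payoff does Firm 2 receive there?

9

At both Standard C: Firm 1 loses 12 − 7 = 5 by deviating; Firm 2 loses 9 − 5 = 4. Product = 5·4 = 20.
At both Standard B: Firm 1 loses 10 − 4 = 6 by deviating; Firm 2 loses 7 − 6 = 1. Product = 6·1 = 6.
20 > 6, so both Standard C is risk-dominant. Firm 2's payoff there is 9.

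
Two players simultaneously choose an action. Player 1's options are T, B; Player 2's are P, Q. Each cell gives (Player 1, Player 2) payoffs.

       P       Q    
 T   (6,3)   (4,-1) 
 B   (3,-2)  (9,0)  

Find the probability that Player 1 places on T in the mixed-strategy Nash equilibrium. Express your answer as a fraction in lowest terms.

Player 1's mix p on T must make Player 2 indifferent between P and Q.
Player 2's payoff from P: 3p + (-2)(1−p). From Q: (-1)p + 0(1−p).
Set equal: 4p = 2(1−p) → p = 2/6 = 1/3.

1/3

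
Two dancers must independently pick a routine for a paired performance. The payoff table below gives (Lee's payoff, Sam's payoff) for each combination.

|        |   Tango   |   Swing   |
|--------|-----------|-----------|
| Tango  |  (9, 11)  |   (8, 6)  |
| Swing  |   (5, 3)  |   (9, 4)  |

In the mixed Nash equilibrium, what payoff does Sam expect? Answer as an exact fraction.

Lee mixes with probability p on Tango, chosen so Sam is indifferent: 11p + 3(1−p) = 6p + 4(1−p) gives p = 1/6.
Sam's expected payoff is 11·1/6 + 3·5/6 = 13/3.

13/3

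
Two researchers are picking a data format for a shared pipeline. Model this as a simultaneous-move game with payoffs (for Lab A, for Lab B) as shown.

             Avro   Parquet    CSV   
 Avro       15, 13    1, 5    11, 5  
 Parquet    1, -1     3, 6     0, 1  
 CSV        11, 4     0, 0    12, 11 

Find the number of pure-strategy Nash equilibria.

3

Both Avro: Lab A gets 15 (best alternative 11); Lab B gets 13 (best alternative 5). Neither deviates — NE.
Both Parquet: Lab A gets 3 (best alternative 1); Lab B gets 6 (best alternative 1). Neither deviates — NE.
Both CSV: Lab A gets 12 (best alternative 11); Lab B gets 11 (best alternative 4). Neither deviates — NE.
(CSV, Avro) is not a NE: Lab A would switch to Avro (15 > 11).
No other cell survives both best-response checks, so there are 3 pure NE.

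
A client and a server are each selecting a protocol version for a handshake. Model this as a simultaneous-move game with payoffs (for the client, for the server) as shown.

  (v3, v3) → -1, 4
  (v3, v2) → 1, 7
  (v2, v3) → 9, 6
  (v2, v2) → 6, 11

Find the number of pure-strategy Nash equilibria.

1

Both v2: the client gets 6 (best alternative 1); the server gets 11 (best alternative 6). Neither deviates — NE.
Both v3 is not a NE: the client would switch to v2 (9 > -1).
No other cell survives both best-response checks, so there is 1 pure NE.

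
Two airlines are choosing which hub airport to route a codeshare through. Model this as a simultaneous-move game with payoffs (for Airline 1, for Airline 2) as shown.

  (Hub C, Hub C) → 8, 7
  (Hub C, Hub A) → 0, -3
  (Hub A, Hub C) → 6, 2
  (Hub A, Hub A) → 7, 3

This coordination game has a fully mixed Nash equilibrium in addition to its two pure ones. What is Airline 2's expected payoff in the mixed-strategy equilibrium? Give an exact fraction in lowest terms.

27/11

Airline 1 mixes with probability p on Hub C, chosen so Airline 2 is indifferent: 7p + 2(1−p) = (-3)p + 3(1−p) gives p = 1/11.
Airline 2's expected payoff is 7·1/11 + 2·10/11 = 27/11.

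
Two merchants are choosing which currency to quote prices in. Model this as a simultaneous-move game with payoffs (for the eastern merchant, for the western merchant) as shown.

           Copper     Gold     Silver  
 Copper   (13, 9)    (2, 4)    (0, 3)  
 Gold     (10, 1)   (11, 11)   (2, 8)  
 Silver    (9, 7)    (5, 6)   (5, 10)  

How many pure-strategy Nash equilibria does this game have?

3

Both Copper: the eastern merchant gets 13 (best alternative 10); the western merchant gets 9 (best alternative 4). Neither deviates — NE.
Both Gold: the eastern merchant gets 11 (best alternative 5); the western merchant gets 11 (best alternative 8). Neither deviates — NE.
Both Silver: the eastern merchant gets 5 (best alternative 2); the western merchant gets 10 (best alternative 7). Neither deviates — NE.
(Gold, Copper) is not a NE: the eastern merchant would switch to Copper (13 > 10).
No other cell survives both best-response checks, so there are 3 pure NE.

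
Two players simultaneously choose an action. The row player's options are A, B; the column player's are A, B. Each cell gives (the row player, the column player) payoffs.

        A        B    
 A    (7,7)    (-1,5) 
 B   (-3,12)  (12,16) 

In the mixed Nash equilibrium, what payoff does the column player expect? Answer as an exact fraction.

The row player mixes with probability p on A, chosen so the column player is indifferent: 7p + 12(1−p) = 5p + 16(1−p) gives p = 2/3.
The column player's expected payoff is 7·2/3 + 12·1/3 = 26/3.

26/3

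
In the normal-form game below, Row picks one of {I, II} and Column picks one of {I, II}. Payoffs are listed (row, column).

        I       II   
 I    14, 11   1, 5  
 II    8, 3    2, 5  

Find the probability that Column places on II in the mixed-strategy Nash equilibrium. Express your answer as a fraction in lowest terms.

Column's mix q on I must make Row indifferent between I and II.
Row's payoff from I: 14q + 1(1−q). From II: 8q + 2(1−q).
Set equal: 6q = 1(1−q) → q = 1/7.
Probability on II is 1 − 1/7 = 6/7.

6/7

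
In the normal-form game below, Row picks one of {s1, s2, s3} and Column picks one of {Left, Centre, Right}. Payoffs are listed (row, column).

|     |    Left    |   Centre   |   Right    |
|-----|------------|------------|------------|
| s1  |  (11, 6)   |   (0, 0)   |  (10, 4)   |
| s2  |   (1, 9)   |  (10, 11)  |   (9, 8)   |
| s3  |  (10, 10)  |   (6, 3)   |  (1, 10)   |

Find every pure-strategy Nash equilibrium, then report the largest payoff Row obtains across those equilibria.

11

(s1, Left) is a pure NE (Row: 11 ≥ 10; Column: 6 ≥ 4). Row gets 11.
(s2, Centre) is a pure NE (Row: 10 ≥ 6; Column: 11 ≥ 9). Row gets 10.
Every other cell has a profitable deviation for at least one player. Highest of {11, 10} is 11.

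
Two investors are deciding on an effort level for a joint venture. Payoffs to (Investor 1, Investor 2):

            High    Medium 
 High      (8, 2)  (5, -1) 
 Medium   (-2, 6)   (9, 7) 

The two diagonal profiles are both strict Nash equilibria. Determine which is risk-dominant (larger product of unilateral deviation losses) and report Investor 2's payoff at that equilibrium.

At both High: Investor 1 loses 8 − (-2) = 10 by deviating; Investor 2 loses 2 − (-1) = 3. Product = 10·3 = 30.
At both Medium: Investor 1 loses 9 − 5 = 4 by deviating; Investor 2 loses 7 − 6 = 1. Product = 4·1 = 4.
30 > 4, so both High is risk-dominant. Investor 2's payoff there is 2.

2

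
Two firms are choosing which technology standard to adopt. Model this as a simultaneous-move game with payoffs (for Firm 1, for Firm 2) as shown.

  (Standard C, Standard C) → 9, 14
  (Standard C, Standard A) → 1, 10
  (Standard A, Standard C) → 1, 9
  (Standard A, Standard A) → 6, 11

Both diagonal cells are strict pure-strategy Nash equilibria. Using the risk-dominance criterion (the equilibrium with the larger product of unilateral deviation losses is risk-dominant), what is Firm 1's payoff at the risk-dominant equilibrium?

9

At both Standard C: Firm 1 loses 9 − 1 = 8 by deviating; Firm 2 loses 14 − 10 = 4. Product = 8·4 = 32.
At both Standard A: Firm 1 loses 6 − 1 = 5 by deviating; Firm 2 loses 11 − 9 = 2. Product = 5·2 = 10.
32 > 10, so both Standard C is risk-dominant. Firm 1's payoff there is 9.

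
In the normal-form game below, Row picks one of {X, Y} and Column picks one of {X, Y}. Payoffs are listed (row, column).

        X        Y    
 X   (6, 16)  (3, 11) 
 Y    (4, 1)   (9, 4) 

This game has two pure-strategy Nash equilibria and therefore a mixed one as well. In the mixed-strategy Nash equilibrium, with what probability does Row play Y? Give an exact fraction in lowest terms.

5/8

Row's mix p on X must make Column indifferent between X and Y.
Column's payoff from X: 16p + 1(1−p). From Y: 11p + 4(1−p).
Set equal: 5p = 3(1−p) → p = 3/8.
Probability on Y is 1 − 3/8 = 5/8.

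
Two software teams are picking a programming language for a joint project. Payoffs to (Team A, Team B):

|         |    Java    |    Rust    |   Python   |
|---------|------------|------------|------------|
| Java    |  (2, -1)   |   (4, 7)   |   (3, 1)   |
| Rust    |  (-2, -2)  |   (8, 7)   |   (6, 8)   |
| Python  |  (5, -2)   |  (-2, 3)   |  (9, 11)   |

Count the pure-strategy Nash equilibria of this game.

1

Both Python: Team A gets 9 (best alternative 6); Team B gets 11 (best alternative 3). Neither deviates — NE.
Both Rust is not a NE: Team B would switch to Python (8 > 7).
No other cell survives both best-response checks, so there is 1 pure NE.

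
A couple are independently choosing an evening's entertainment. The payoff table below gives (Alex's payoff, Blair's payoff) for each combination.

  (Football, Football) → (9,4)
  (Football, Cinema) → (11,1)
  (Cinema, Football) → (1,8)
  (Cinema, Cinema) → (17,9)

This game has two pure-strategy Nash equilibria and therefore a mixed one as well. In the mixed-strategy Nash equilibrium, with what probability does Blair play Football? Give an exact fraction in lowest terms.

Blair's mix q on Football must make Alex indifferent between Football and Cinema.
Alex's payoff from Football: 9q + 11(1−q). From Cinema: 1q + 17(1−q).
Set equal: 8q = 6(1−q) → q = 6/14 = 3/7.

3/7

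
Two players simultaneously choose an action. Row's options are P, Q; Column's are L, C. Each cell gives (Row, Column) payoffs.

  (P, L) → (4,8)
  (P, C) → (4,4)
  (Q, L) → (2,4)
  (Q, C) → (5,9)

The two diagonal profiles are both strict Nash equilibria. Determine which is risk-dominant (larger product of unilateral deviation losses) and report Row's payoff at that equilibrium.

4

At (P, L): Row loses 4 − 2 = 2 by deviating; Column loses 8 − 4 = 4. Product = 2·4 = 8.
At (Q, C): Row loses 5 − 4 = 1 by deviating; Column loses 9 − 4 = 5. Product = 1·5 = 5.
8 > 5, so (P, L) is risk-dominant. Row's payoff there is 4.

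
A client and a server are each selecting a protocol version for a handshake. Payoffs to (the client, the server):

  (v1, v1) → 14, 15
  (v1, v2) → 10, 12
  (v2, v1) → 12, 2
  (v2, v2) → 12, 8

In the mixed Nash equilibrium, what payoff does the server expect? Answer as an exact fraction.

32/3

The client mixes with probability p on v1, chosen so the server is indifferent: 15p + 2(1−p) = 12p + 8(1−p) gives p = 2/3.
The server's expected payoff is 15·2/3 + 2·1/3 = 32/3.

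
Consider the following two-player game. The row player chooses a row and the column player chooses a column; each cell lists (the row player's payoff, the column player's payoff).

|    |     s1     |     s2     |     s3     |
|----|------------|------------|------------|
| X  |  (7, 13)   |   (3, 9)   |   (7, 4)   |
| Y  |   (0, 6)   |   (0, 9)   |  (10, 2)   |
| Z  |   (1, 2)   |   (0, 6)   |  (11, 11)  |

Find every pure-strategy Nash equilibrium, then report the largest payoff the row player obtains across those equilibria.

11

(X, s1) is a pure NE (the row player: 7 ≥ 1; the column player: 13 ≥ 9). The row player gets 7.
(Z, s3) is a pure NE (the row player: 11 ≥ 10; the column player: 11 ≥ 6). The row player gets 11.
Every other cell has a profitable deviation for at least one player. Highest of {7, 11} is 11.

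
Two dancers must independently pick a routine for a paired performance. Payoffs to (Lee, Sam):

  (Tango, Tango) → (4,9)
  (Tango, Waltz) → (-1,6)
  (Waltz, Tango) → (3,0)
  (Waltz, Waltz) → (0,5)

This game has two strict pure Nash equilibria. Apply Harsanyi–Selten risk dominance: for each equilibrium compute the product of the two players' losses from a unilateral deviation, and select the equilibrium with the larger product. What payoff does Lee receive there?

0

At both Tango: Lee loses 4 − 3 = 1 by deviating; Sam loses 9 − 6 = 3. Product = 1·3 = 3.
At both Waltz: Lee loses 0 − (-1) = 1 by deviating; Sam loses 5 − 0 = 5. Product = 1·5 = 5.
5 > 3, so both Waltz is risk-dominant. Lee's payoff there is 0.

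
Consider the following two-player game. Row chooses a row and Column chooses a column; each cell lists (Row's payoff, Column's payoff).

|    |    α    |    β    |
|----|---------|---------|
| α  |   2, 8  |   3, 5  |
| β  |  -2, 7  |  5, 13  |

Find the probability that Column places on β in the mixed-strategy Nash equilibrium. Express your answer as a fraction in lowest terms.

2/3

Column's mix q on α must make Row indifferent between α and β.
Row's payoff from α: 2q + 3(1−q). From β: (-2)q + 5(1−q).
Set equal: 4q = 2(1−q) → q = 2/6 = 1/3.
Probability on β is 1 − 1/3 = 2/3.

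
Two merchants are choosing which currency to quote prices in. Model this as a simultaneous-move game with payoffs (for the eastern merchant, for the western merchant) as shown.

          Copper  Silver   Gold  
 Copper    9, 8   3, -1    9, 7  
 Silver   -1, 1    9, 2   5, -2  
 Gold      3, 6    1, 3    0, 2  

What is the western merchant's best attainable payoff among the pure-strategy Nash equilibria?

8

Both Copper is a pure NE (the eastern merchant: 9 ≥ 3; the western merchant: 8 ≥ 7). The western merchant gets 8.
Both Silver is a pure NE (the eastern merchant: 9 ≥ 3; the western merchant: 2 ≥ 1). The western merchant gets 2.
Every other cell has a profitable deviation for at least one player. Highest of {8, 2} is 8.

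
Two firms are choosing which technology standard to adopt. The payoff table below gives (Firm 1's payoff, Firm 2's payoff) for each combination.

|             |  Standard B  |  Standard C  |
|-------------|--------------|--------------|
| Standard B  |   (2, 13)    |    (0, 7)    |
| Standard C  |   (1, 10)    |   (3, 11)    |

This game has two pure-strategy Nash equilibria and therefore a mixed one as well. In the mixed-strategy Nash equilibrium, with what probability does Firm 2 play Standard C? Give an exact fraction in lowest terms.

Firm 2's mix q on Standard B must make Firm 1 indifferent between Standard B and Standard C.
Firm 1's payoff from Standard B: 2q + 0(1−q). From Standard C: 1q + 3(1−q).
Set equal: 1q = 3(1−q) → q = 3/4.
Probability on Standard C is 1 − 3/4 = 1/4.

1/4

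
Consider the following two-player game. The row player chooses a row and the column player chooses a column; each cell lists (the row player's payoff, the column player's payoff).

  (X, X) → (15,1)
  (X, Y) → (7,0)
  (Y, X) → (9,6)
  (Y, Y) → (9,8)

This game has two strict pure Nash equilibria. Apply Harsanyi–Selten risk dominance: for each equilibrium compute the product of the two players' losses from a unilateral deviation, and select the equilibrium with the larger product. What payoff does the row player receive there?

15

At both X: the row player loses 15 − 9 = 6 by deviating; the column player loses 1 − 0 = 1. Product = 6·1 = 6.
At both Y: the row player loses 9 − 7 = 2 by deviating; the column player loses 8 − 6 = 2. Product = 2·2 = 4.
6 > 4, so both X is risk-dominant. The row player's payoff there is 15.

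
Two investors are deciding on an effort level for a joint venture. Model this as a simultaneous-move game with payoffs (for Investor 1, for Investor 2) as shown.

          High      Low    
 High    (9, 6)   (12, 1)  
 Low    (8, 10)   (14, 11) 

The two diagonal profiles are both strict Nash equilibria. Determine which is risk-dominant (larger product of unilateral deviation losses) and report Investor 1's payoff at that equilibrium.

At both High: Investor 1 loses 9 − 8 = 1 by deviating; Investor 2 loses 6 − 1 = 5. Product = 1·5 = 5.
At both Low: Investor 1 loses 14 − 12 = 2 by deviating; Investor 2 loses 11 − 10 = 1. Product = 2·1 = 2.
5 > 2, so both High is risk-dominant. Investor 1's payoff there is 9.

9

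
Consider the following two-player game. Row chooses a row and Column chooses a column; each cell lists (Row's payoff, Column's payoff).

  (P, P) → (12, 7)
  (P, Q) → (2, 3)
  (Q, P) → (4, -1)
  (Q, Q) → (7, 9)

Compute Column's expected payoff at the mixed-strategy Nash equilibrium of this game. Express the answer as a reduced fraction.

33/7

Row mixes with probability p on P, chosen so Column is indifferent: 7p + (-1)(1−p) = 3p + 9(1−p) gives p = 5/7.
Column's expected payoff is 7·5/7 + (-1)·2/7 = 33/7.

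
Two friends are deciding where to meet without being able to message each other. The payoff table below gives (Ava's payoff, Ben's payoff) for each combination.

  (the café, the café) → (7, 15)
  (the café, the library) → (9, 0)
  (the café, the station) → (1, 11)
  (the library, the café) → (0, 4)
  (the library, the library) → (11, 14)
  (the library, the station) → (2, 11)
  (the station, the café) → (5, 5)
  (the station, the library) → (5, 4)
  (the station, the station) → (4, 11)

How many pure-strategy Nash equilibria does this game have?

Both the café: Ava gets 7 (best alternative 5); Ben gets 15 (best alternative 11). Neither deviates — NE.
Both the library: Ava gets 11 (best alternative 9); Ben gets 14 (best alternative 11). Neither deviates — NE.
Both the station: Ava gets 4 (best alternative 2); Ben gets 11 (best alternative 5). Neither deviates — NE.
(the library, the café) is not a NE: Ava would switch to the café (7 > 0).
No other cell survives both best-response checks, so there are 3 pure NE.

3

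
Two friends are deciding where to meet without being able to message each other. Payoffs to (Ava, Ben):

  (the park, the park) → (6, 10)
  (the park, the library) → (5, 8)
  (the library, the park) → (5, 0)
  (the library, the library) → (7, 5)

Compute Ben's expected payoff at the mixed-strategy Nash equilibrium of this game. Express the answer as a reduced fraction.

Ava mixes with probability p on the park, chosen so Ben is indifferent: 10p + 0(1−p) = 8p + 5(1−p) gives p = 5/7.
Ben's expected payoff is 10·5/7 + 0·2/7 = 50/7.

50/7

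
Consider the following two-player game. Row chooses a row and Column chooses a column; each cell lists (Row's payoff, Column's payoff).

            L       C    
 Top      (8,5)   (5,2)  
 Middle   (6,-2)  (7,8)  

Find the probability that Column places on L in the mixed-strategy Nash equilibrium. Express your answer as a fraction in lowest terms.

Column's mix q on L must make Row indifferent between Top and Middle.
Row's payoff from Top: 8q + 5(1−q). From Middle: 6q + 7(1−q).
Set equal: 2q = 2(1−q) → q = 2/4 = 1/2.

1/2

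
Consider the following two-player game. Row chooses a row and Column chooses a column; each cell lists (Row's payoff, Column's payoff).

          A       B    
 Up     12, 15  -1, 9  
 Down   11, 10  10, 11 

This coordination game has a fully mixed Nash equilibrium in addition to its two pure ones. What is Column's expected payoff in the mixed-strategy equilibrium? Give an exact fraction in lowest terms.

Row mixes with probability p on Up, chosen so Column is indifferent: 15p + 10(1−p) = 9p + 11(1−p) gives p = 1/7.
Column's expected payoff is 15·1/7 + 10·6/7 = 75/7.

75/7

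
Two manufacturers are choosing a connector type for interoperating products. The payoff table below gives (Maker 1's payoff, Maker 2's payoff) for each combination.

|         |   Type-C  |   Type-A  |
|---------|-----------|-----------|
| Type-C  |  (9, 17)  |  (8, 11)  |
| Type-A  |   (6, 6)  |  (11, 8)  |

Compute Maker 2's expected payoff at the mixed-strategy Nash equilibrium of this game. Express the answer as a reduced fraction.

Maker 1 mixes with probability p on Type-C, chosen so Maker 2 is indifferent: 17p + 6(1−p) = 11p + 8(1−p) gives p = 1/4.
Maker 2's expected payoff is 17·1/4 + 6·3/4 = 35/4.

35/4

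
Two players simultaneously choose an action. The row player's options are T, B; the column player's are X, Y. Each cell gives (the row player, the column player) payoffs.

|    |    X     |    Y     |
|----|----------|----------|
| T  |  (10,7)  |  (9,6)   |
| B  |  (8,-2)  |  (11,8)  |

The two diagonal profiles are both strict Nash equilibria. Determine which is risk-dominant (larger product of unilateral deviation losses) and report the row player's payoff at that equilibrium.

11

At (T, X): the row player loses 10 − 8 = 2 by deviating; the column player loses 7 − 6 = 1. Product = 2·1 = 2.
At (B, Y): the row player loses 11 − 9 = 2 by deviating; the column player loses 8 − (-2) = 10. Product = 2·10 = 20.
20 > 2, so (B, Y) is risk-dominant. The row player's payoff there is 11.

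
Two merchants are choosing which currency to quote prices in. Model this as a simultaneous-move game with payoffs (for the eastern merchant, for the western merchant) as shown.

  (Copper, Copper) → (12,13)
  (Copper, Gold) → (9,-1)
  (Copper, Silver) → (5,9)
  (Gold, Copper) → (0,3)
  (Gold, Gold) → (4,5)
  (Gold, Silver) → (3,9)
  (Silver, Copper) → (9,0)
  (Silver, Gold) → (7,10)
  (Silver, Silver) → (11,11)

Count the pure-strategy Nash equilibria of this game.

2

Both Copper: the eastern merchant gets 12 (best alternative 9); the western merchant gets 13 (best alternative 9). Neither deviates — NE.
Both Silver: the eastern merchant gets 11 (best alternative 5); the western merchant gets 11 (best alternative 10). Neither deviates — NE.
Both Gold is not a NE: the eastern merchant would switch to Copper (9 > 4).
No other cell survives both best-response checks, so there are 2 pure NE.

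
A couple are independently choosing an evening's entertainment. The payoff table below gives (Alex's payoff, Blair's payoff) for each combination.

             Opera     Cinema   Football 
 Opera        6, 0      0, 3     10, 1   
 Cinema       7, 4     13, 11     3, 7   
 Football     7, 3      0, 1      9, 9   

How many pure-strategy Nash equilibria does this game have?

Both Cinema: Alex gets 13 (best alternative 0); Blair gets 11 (best alternative 7). Neither deviates — NE.
Both Football is not a NE: Alex would switch to Opera (10 > 9).
No other cell survives both best-response checks, so there is 1 pure NE.

1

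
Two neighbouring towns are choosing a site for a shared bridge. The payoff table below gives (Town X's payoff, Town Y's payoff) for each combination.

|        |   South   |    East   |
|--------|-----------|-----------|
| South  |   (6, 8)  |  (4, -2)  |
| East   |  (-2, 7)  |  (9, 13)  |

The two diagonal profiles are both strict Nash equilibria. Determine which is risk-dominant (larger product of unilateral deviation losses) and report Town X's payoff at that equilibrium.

At both South: Town X loses 6 − (-2) = 8 by deviating; Town Y loses 8 − (-2) = 10. Product = 8·10 = 80.
At both East: Town X loses 9 − 4 = 5 by deviating; Town Y loses 13 − 7 = 6. Product = 5·6 = 30.
80 > 30, so both South is risk-dominant. Town X's payoff there is 6.

6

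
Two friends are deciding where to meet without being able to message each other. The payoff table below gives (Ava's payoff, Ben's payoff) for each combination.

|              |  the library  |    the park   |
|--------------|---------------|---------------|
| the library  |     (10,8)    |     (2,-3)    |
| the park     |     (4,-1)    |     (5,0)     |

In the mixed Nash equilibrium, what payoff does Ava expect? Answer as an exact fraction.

Ben mixes with probability q on the library, chosen so Ava is indifferent: 10q + 2(1−q) = 4q + 5(1−q) gives q = 1/3.
Ava's expected payoff (from either row, since indifferent) is 10·1/3 + 2·2/3 = 14/3.

14/3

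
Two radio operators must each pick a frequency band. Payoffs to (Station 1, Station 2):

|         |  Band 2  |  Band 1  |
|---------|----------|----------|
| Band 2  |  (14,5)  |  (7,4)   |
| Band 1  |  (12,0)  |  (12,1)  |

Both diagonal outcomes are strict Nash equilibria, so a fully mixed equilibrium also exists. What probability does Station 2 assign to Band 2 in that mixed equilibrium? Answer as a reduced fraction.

5/7

Station 2's mix q on Band 2 must make Station 1 indifferent between Band 2 and Band 1.
Station 1's payoff from Band 2: 14q + 7(1−q). From Band 1: 12q + 12(1−q).
Set equal: 2q = 5(1−q) → q = 5/7.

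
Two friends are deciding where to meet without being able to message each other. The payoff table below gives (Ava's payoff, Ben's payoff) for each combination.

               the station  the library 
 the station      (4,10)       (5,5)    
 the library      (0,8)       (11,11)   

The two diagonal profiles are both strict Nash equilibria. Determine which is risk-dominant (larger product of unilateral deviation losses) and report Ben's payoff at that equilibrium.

At both the station: Ava loses 4 − 0 = 4 by deviating; Ben loses 10 − 5 = 5. Product = 4·5 = 20.
At both the library: Ava loses 11 − 5 = 6 by deviating; Ben loses 11 − 8 = 3. Product = 6·3 = 18.
20 > 18, so both the station is risk-dominant. Ben's payoff there is 10.

10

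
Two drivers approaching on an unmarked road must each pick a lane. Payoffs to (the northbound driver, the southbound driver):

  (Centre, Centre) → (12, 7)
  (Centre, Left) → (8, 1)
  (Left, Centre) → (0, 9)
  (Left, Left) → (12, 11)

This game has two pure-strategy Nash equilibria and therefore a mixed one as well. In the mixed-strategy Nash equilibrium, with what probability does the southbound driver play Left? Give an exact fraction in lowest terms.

3/4

The southbound driver's mix q on Centre must make the northbound driver indifferent between Centre and Left.
The northbound driver's payoff from Centre: 12q + 8(1−q). From Left: 0q + 12(1−q).
Set equal: 12q = 4(1−q) → q = 4/16 = 1/4.
Probability on Left is 1 − 1/4 = 3/4.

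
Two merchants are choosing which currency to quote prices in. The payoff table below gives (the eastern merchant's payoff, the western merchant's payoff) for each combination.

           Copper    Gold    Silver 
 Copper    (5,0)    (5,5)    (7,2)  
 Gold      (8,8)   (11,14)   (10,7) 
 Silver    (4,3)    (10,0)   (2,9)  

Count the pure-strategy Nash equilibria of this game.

1

Both Gold: the eastern merchant gets 11 (best alternative 10); the western merchant gets 14 (best alternative 8). Neither deviates — NE.
Both Silver is not a NE: the eastern merchant would switch to Gold (10 > 2).
No other cell survives both best-response checks, so there is 1 pure NE.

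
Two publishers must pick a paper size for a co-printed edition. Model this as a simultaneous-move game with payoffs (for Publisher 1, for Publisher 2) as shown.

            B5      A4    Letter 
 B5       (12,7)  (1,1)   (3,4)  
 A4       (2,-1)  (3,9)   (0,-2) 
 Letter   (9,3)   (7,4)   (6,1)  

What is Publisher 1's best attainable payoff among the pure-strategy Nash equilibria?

Both B5 is a pure NE (Publisher 1: 12 ≥ 9; Publisher 2: 7 ≥ 4). Publisher 1 gets 12.
(Letter, A4) is a pure NE (Publisher 1: 7 ≥ 3; Publisher 2: 4 ≥ 3). Publisher 1 gets 7.
Every other cell has a profitable deviation for at least one player. Highest of {12, 7} is 12.

12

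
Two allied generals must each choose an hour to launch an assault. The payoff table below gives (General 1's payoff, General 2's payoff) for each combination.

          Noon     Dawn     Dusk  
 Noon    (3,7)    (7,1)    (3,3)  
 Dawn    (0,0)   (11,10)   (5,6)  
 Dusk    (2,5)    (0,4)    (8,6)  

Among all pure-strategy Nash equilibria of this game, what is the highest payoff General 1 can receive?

Both Noon is a pure NE (General 1: 3 ≥ 2; General 2: 7 ≥ 3). General 1 gets 3.
Both Dawn is a pure NE (General 1: 11 ≥ 7; General 2: 10 ≥ 6). General 1 gets 11.
Both Dusk is a pure NE (General 1: 8 ≥ 5; General 2: 6 ≥ 5). General 1 gets 8.
Every other cell has a profitable deviation for at least one player. Highest of {3, 11, 8} is 11.

11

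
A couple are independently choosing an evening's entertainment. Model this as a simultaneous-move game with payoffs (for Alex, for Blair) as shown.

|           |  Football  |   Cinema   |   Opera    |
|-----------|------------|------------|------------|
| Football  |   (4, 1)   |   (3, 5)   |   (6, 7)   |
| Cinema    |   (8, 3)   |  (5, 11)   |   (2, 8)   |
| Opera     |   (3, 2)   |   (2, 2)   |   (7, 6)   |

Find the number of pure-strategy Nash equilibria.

Both Cinema: Alex gets 5 (best alternative 3); Blair gets 11 (best alternative 8). Neither deviates — NE.
Both Opera: Alex gets 7 (best alternative 6); Blair gets 6 (best alternative 2). Neither deviates — NE.
Both Football is not a NE: Alex would switch to Cinema (8 > 4).
No other cell survives both best-response checks, so there are 2 pure NE.

2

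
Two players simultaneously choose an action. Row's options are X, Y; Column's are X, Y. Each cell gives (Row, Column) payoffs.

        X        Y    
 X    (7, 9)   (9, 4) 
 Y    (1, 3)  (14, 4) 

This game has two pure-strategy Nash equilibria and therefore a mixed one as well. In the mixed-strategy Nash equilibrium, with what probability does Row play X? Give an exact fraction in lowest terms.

Row's mix p on X must make Column indifferent between X and Y.
Column's payoff from X: 9p + 3(1−p). From Y: 4p + 4(1−p).
Set equal: 5p = 1(1−p) → p = 1/6.

1/6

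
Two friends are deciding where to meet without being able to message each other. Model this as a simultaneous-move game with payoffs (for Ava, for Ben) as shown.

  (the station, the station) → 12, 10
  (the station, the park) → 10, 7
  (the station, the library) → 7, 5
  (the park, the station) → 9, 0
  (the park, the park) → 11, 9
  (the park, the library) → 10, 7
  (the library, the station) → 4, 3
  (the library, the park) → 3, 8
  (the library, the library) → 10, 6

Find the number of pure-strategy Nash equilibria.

Both the station: Ava gets 12 (best alternative 9); Ben gets 10 (best alternative 7). Neither deviates — NE.
Both the park: Ava gets 11 (best alternative 10); Ben gets 9 (best alternative 7). Neither deviates — NE.
Both the library is not a NE: Ben would switch to the park (8 > 6).
No other cell survives both best-response checks, so there are 2 pure NE.

2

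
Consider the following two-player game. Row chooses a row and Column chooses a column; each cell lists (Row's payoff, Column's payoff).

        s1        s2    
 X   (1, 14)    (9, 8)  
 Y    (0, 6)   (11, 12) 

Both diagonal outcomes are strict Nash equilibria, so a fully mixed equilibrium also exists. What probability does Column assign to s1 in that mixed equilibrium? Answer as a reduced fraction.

Column's mix q on s1 must make Row indifferent between X and Y.
Row's payoff from X: 1q + 9(1−q). From Y: 0q + 11(1−q).
Set equal: 1q = 2(1−q) → q = 2/3.

2/3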